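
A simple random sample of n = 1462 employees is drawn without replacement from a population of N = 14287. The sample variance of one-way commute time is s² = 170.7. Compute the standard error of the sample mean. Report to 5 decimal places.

0.32374

Under SRS without replacement, Var(ȳ) = (1 − f)·s²/n with f = n/N = 1462/14287 = 0.10233079.
Var(ȳ) = (1 − 0.10233079)·170.7/1462 = 0.89766921·0.11675787 = 0.10480994.
SE(ȳ) = √(0.10480994) = 0.32374.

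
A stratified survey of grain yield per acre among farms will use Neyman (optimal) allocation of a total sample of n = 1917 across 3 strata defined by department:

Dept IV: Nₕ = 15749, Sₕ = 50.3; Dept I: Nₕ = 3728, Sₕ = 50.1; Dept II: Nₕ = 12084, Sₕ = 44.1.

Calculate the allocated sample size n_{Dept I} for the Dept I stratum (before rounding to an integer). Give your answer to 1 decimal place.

236.8

Neyman allocation: nₕ = n·NₕSₕ / Σⱼ NⱼSⱼ.
Σ NⱼSⱼ = 15749·50.3 + 3728·50.1 + 12084·44.1 = 1.5118519 × 10^6.
n_{Dept I} = 1917·3728·50.1 / (1.5118519 × 10^6) = 236.8.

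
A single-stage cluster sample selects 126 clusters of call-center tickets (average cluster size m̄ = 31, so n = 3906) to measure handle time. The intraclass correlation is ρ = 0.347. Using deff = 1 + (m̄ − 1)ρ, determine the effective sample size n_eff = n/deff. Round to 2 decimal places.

342.33

deff = 1 + (31 − 1)·0.347 = 1 + 10.41 = 11.41.
n_eff = 3906 / 11.41 = 342.33.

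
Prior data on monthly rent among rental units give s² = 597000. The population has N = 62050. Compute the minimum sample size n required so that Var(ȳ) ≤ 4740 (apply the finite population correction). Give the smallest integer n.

126

Without fpc, n₀ = s²/D = 597000/4740 = 125.9494.
With fpc, (1 − n/N)·s²/n ≤ D requires n ≥ n₀/(1 + n₀/N) = 125.9494/(1 + 125.9494/62050) = 125.6943.
Rounding up, n = 126.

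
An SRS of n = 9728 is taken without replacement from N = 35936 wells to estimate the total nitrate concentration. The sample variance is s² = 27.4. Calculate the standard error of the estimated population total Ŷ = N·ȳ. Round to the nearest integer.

Var(Ŷ) = N²·Var(ȳ) = N²·(1 − n/N)·s²/n.
f = 9728/35936 = 0.27070347; Var(ȳ) = 0.72929653·27.4/9728 = 0.0020541452.
Var(Ŷ) = 35936² · 0.0020541452 = 2.6527151 × 10^6.
SE(Ŷ) = √(2.6527151 × 10^6) = 1629.

1629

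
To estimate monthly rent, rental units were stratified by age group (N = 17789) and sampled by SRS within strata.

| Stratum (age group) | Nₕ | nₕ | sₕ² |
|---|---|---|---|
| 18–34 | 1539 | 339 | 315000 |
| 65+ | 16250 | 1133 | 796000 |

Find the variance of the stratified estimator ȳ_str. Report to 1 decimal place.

Var(ȳ_str) = Σₕ Wₕ²(1 − fₕ)sₕ²/nₕ with Wₕ = Nₕ/N, N = 17789.
18–34: Wₕ = 0.08651414; term = 0.08651414²·(1 − 0.22027290)·315000/339 = 5.4228507.
65+: Wₕ = 0.91348586; term = 0.91348586²·(1 − 0.06972308)·796000/1133 = 545.37982.
Sum = 550.80267.

550.8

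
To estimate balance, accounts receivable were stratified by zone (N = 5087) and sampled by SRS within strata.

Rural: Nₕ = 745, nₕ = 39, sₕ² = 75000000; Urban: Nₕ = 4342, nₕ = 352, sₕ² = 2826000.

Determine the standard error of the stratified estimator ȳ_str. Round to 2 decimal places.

210.86

Var(ȳ_str) = Σₕ Wₕ²(1 − fₕ)sₕ²/nₕ with Wₕ = Nₕ/N, N = 5087.
Rural: Wₕ = 0.14645174; term = 0.14645174²·(1 − 0.05234899)·75000000/39 = 39087.163.
Urban: Wₕ = 0.85354826; term = 0.85354826²·(1 − 0.08106863)·2826000/352 = 5374.8795.
Sum = 44462.043.
SE = √(44462.043) = 210.86.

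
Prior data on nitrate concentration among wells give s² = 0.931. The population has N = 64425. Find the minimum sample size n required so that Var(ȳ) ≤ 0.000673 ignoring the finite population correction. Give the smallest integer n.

1384

Without fpc, n₀ = s²/D = 0.931/0.000673 = 1383.3581.
Rounding up, n = 1384.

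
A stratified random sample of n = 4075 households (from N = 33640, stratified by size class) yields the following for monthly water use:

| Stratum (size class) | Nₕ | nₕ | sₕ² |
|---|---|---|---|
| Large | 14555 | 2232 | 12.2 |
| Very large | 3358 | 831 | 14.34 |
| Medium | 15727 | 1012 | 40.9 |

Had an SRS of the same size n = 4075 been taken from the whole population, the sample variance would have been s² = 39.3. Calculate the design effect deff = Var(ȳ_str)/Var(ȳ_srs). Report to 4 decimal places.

1.0926

Var(ȳ_str) = Σ Wₕ²(1−fₕ)sₕ²/nₕ with Wₕ = Nₕ/33640:
  Large: (14555/33640)²·(1−2232/14555)·12.2/2232 = 8.6632795 × 10^-4
  Very large: (3358/33640)²·(1−831/3358)·14.34/831 = 1.2939637 × 10^-4
  Medium: (15727/33640)²·(1−1012/15727)·40.9/1012 = 0.008264888
  → Var(ȳ_str) = 0.0092606123.
Var(ȳ_srs) = (1 − 4075/33640)·39.3/4075 = 0.0084759197.
deff = 0.0092606123 / 0.0084759197 = 1.0926.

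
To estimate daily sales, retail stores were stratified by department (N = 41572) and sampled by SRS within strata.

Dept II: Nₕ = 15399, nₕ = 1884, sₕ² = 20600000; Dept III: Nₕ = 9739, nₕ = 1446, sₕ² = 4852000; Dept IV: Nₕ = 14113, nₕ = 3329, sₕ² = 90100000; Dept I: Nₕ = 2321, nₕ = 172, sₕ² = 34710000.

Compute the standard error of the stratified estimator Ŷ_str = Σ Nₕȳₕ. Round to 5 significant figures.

2.7699 × 10^6

Var(Ŷ_str) = Σₕ Nₕ²(1 − fₕ)sₕ²/nₕ.
Dept II: 15399²·(1 − 1884/15399)·20600000/1884 = 2.2755946 × 10^12.
Dept III: 9739²·(1 − 1446/9739)·4852000/1446 = 2.7100577 × 10^11.
Dept IV: 14113²·(1 − 3329/14113)·90100000/3329 = 4.1191747 × 10^12.
Dept I: 2321²·(1 − 172/2321)·34710000/172 = 1.0065555 × 10^12.
Sum = 7.6723306 × 10^12.
SE = √(7.6723306 × 10^12) = 2.7699 × 10^6.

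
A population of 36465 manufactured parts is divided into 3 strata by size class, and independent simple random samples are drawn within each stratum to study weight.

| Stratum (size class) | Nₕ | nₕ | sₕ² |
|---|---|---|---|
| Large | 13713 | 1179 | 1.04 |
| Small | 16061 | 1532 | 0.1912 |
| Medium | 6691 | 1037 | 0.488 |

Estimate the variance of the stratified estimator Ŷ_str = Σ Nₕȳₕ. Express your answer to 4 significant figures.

198500

Var(Ŷ_str) = Σₕ Nₕ²(1 − fₕ)sₕ²/nₕ.
Large: 13713²·(1 − 1179/13713)·1.04/1179 = 151614.84.
Small: 16061²·(1 − 1532/16061)·0.1912/1532 = 29123.088.
Medium: 6691²·(1 − 1037/6691)·0.488/1037 = 17802.783.
Sum = 198540.71.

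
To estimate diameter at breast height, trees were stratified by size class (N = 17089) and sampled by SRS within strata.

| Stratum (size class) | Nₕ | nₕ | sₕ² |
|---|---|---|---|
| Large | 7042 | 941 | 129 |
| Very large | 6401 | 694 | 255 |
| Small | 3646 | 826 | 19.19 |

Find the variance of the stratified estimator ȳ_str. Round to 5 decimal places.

0.06695

Var(ȳ_str) = Σₕ Wₕ²(1 − fₕ)sₕ²/nₕ with Wₕ = Nₕ/N, N = 17089.
Large: Wₕ = 0.41207794; term = 0.41207794²·(1 − 0.13362681)·129/941 = 0.020168046.
Very large: Wₕ = 0.37456844; term = 0.37456844²·(1 − 0.10842056)·255/694 = 0.045962444.
Small: Wₕ = 0.21335362; term = 0.21335362²·(1 − 0.22654964)·19.19/826 = 8.1795121 × 10^-4.
Sum = 0.066948441.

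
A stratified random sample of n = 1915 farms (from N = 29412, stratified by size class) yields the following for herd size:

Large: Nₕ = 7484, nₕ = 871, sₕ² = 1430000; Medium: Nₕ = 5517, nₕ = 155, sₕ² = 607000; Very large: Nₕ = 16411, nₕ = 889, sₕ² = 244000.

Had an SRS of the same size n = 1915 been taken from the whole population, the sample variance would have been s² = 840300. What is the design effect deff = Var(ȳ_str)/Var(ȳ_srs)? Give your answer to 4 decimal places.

Var(ȳ_str) = Σ Wₕ²(1−fₕ)sₕ²/nₕ with Wₕ = Nₕ/29412:
  Large: (7484/29412)²·(1−871/7484)·1430000/871 = 93.929296
  Medium: (5517/29412)²·(1−155/5517)·607000/155 = 133.9176
  Very large: (16411/29412)²·(1−889/16411)·244000/889 = 80.820527
  → Var(ȳ_str) = 308.66742.
Var(ȳ_srs) = (1 − 1915/29412)·840300/1915 = 410.22898.
deff = 308.66742 / 410.22898 = 0.7524.

0.7524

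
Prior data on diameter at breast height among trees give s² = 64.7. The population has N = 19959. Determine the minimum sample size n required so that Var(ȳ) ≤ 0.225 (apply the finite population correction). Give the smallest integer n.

Without fpc, n₀ = s²/D = 64.7/0.225 = 287.5556.
With fpc, (1 − n/N)·s²/n ≤ D requires n ≥ n₀/(1 + n₀/N) = 287.5556/(1 + 287.5556/19959) = 283.4715.
Rounding up, n = 284.

284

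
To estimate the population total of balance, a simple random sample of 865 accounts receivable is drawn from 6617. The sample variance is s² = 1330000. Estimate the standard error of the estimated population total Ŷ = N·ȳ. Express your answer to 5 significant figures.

241910

Var(Ŷ) = N²·Var(ȳ) = N²·(1 − n/N)·s²/n.
f = 865/6617 = 0.13072389; Var(ȳ) = 0.86927611·1330000/865 = 1336.5748.
Var(Ŷ) = 6617² · 1336.5748 = 5.8521512 × 10^10.
SE(Ŷ) = √(5.8521512 × 10^10) = 241910.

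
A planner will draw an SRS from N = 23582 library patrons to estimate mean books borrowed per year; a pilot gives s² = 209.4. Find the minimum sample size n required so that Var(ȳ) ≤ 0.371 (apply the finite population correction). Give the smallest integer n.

Without fpc, n₀ = s²/D = 209.4/0.371 = 564.4205.
With fpc, (1 − n/N)·s²/n ≤ D requires n ≥ n₀/(1 + n₀/N) = 564.4205/(1 + 564.4205/23582) = 551.2272.
Rounding up, n = 552.

552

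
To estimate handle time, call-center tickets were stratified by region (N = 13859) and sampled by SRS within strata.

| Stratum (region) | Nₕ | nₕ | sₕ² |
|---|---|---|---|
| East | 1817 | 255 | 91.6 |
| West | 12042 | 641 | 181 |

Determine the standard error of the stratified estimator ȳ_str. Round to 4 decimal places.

Var(ȳ_str) = Σₕ Wₕ²(1 − fₕ)sₕ²/nₕ with Wₕ = Nₕ/N, N = 13859.
East: Wₕ = 0.13110614; term = 0.13110614²·(1 − 0.14034122)·91.6/255 = 0.0053079578.
West: Wₕ = 0.86889386; term = 0.86889386²·(1 − 0.05323036)·181/641 = 0.20183586.
Sum = 0.20714382.
SE = √(0.20714382) = 0.4551.

0.4551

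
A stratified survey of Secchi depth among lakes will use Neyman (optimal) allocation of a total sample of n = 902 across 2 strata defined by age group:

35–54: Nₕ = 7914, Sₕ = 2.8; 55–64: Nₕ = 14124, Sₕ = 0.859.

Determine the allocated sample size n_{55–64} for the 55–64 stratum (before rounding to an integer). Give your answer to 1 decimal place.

319.1

Neyman allocation: nₕ = n·NₕSₕ / Σⱼ NⱼSⱼ.
Σ NⱼSⱼ = 7914·2.8 + 14124·0.859 = 34291.716.
n_{55–64} = 902·14124·0.859 / 34291.716 = 319.1.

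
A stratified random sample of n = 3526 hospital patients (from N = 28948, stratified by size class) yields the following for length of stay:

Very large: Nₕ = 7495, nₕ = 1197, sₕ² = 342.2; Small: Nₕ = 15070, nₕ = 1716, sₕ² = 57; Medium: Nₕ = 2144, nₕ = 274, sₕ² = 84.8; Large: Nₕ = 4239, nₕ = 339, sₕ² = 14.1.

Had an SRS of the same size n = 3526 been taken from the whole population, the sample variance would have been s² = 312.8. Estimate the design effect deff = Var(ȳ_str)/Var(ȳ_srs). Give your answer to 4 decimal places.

Var(ȳ_str) = Σ Wₕ²(1−fₕ)sₕ²/nₕ with Wₕ = Nₕ/28948:
  Very large: (7495/28948)²·(1−1197/7495)·342.2/1197 = 0.016103602
  Small: (15070/28948)²·(1−1716/15070)·57/1716 = 0.0079771006
  Medium: (2144/28948)²·(1−274/2144)·84.8/274 = 0.0014807255
  Large: (4239/28948)²·(1−339/4239)·14.1/339 = 8.2055994 × 10^-4
  → Var(ȳ_str) = 0.026381988.
Var(ȳ_srs) = (1 − 3526/28948)·312.8/3526 = 0.07790684.
deff = 0.026381988 / 0.07790684 = 0.3386.

0.3386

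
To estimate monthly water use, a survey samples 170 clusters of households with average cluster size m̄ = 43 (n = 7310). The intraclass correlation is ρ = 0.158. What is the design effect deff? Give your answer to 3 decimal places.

7.636

deff = 1 + (43 − 1)·0.158 = 1 + 6.636 = 7.636.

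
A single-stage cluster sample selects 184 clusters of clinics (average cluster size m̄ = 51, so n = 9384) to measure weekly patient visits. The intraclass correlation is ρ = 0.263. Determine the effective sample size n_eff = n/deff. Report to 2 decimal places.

663.18

deff = 1 + (51 − 1)·0.263 = 1 + 13.15 = 14.15.
n_eff = 9384 / 14.15 = 663.18.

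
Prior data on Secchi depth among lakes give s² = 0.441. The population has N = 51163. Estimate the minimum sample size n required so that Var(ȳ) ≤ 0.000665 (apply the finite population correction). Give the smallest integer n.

655

Without fpc, n₀ = s²/D = 0.441/0.000665 = 663.1579.
With fpc, (1 − n/N)·s²/n ≤ D requires n ≥ n₀/(1 + n₀/N) = 663.1579/(1 + 663.1579/51163) = 654.6723.
Rounding up, n = 655.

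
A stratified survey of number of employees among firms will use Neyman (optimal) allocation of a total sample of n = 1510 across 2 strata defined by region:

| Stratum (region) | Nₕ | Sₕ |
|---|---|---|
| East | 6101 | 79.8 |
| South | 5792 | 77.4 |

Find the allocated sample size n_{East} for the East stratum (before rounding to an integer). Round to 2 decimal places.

786.13

Neyman allocation: nₕ = n·NₕSₕ / Σⱼ NⱼSⱼ.
Σ NⱼSⱼ = 6101·79.8 + 5792·77.4 = 935160.6.
n_{East} = 1510·6101·79.8 / 935160.6 = 786.13.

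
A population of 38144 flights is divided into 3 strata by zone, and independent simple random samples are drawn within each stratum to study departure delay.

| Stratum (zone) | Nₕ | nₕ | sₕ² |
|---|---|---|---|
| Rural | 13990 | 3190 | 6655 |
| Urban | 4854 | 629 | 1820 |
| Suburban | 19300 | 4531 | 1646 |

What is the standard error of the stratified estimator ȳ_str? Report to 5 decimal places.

0.57323

Var(ȳ_str) = Σₕ Wₕ²(1 − fₕ)sₕ²/nₕ with Wₕ = Nₕ/N, N = 38144.
Rural: Wₕ = 0.36676804; term = 0.36676804²·(1 − 0.22802001)·6655/3190 = 0.21664386.
Urban: Wₕ = 0.12725461; term = 0.12725461²·(1 − 0.12958385)·1820/629 = 0.040784464.
Suburban: Wₕ = 0.50597735; term = 0.50597735²·(1 − 0.23476684)·1646/4531 = 0.071169137.
Sum = 0.32859746.
SE = √(0.32859746) = 0.57323.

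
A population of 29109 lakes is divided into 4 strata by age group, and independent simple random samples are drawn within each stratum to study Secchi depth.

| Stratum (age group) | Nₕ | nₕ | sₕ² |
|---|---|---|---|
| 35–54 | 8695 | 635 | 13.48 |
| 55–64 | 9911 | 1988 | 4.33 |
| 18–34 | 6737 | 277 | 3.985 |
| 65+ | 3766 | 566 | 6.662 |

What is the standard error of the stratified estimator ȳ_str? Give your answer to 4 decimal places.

0.0535

Var(ȳ_str) = Σₕ Wₕ²(1 − fₕ)sₕ²/nₕ with Wₕ = Nₕ/N, N = 29109.
35–54: Wₕ = 0.29870487; term = 0.29870487²·(1 − 0.07303048)·13.48/635 = 0.0017557643.
55–64: Wₕ = 0.34047889; term = 0.34047889²·(1 − 0.20058521)·4.33/1988 = 2.0184783 × 10^-4.
18–34: Wₕ = 0.23144045; term = 0.23144045²·(1 − 0.04111622)·3.985/277 = 7.3891256 × 10^-4.
65+: Wₕ = 0.12937579; term = 0.12937579²·(1 − 0.15029209)·6.662/566 = 1.6740326 × 10^-4.
Sum = 0.002863928.
SE = √(0.002863928) = 0.0535.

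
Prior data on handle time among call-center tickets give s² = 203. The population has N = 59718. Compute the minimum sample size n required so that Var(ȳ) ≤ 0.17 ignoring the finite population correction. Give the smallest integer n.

1195

Without fpc, n₀ = s²/D = 203/0.17 = 1194.1176.
Rounding up, n = 1195.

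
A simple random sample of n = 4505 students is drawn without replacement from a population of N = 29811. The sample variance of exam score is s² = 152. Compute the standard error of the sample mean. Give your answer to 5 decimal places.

0.16924

Under SRS without replacement, Var(ȳ) = (1 − f)·s²/n with f = n/N = 4505/29811 = 0.15111871.
Var(ȳ) = (1 − 0.15111871)·152/4505 = 0.84888129·0.033740289 = 0.0286415.
SE(ȳ) = √(0.0286415) = 0.16924.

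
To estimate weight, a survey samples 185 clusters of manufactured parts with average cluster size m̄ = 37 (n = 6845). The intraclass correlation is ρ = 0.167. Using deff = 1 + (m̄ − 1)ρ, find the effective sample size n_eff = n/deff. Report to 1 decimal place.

deff = 1 + (37 − 1)·0.167 = 1 + 6.012 = 7.012.
n_eff = 6845 / 7.012 = 976.2.

976.2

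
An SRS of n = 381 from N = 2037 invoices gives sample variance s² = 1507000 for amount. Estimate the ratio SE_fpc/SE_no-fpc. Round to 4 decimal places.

0.9016

f = n/N = 381/2037 = 0.18703976.
SE_no-fpc = √(s²/n) = 62.891816; SE_fpc = √((1−f)s²/n) = 56.705971.
Ratio = √(1−f) = 0.90164308.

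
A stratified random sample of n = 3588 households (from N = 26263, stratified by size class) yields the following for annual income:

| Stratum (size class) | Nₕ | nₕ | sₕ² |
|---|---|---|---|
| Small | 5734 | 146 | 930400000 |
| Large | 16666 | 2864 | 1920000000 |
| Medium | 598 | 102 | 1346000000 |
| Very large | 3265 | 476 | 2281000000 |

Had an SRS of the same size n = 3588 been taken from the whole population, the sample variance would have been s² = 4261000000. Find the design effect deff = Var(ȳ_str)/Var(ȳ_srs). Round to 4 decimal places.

Var(ȳ_str) = Σ Wₕ²(1−fₕ)sₕ²/nₕ with Wₕ = Nₕ/26263:
  Small: (5734/26263)²·(1−146/5734)·930400000/146 = 296034.46
  Large: (16666/26263)²·(1−2864/16666)·1920000000/2864 = 223569.7
  Medium: (598/26263)²·(1−102/598)·1346000000/102 = 5674.65
  Very large: (3265/26263)²·(1−476/3265)·2281000000/476 = 63264.687
  → Var(ȳ_str) = 588543.5.
Var(ȳ_srs) = (1 − 3588/26263)·4261000000/3588 = 1.0253262 × 10^6.
deff = 588543.5 / (1.0253262 × 10^6) = 0.5740.

0.5740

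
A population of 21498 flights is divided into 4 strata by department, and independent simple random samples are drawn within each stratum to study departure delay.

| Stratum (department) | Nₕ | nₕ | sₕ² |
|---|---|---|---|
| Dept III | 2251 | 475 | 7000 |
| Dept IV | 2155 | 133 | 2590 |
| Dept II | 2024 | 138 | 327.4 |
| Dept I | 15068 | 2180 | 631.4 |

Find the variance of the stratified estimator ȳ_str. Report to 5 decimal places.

Var(ȳ_str) = Σₕ Wₕ²(1 − fₕ)sₕ²/nₕ with Wₕ = Nₕ/N, N = 21498.
Dept III: Wₕ = 0.10470741; term = 0.10470741²·(1 − 0.21101733)·7000/475 = 0.12747551.
Dept IV: Wₕ = 0.10024188; term = 0.10024188²·(1 − 0.06171694)·2590/133 = 0.18360328.
Dept II: Wₕ = 0.09414829; term = 0.09414829²·(1 − 0.06818182)·327.4/138 = 0.019595469.
Dept I: Wₕ = 0.70090241; term = 0.70090241²·(1 − 0.14467746)·631.4/2180 = 0.12170071.
Sum = 0.45237497.

0.45237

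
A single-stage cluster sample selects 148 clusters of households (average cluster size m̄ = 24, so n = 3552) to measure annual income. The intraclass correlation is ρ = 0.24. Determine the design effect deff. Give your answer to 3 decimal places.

6.520

deff = 1 + (24 − 1)·0.24 = 1 + 5.52 = 6.52.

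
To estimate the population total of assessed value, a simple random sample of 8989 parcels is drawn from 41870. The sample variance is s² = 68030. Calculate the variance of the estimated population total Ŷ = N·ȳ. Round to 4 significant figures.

1.042 × 10^10

Var(Ŷ) = N²·Var(ȳ) = N²·(1 − n/N)·s²/n.
f = 8989/41870 = 0.21468832; Var(ȳ) = 0.78531168·68030/8989 = 5.9433478.
Var(Ŷ) = 41870² · 5.9433478 = 1.0419265 × 10^10.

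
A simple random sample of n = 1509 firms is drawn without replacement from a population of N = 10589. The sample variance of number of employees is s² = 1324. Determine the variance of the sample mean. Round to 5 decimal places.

Under SRS without replacement, Var(ȳ) = (1 − f)·s²/n with f = n/N = 1509/10589 = 0.14250637.
Var(ȳ) = (1 − 0.14250637)·1324/1509 = 0.85749363·0.87740225 = 0.75236684.

0.75237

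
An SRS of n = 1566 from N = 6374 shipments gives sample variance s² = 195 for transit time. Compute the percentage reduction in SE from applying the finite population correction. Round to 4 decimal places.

13.1487

f = n/N = 1566/6374 = 0.24568560.
SE_no-fpc = √(s²/n) = 0.35287544; SE_fpc = √((1−f)s²/n) = 0.30647682.
Ratio = √(1−f) = 0.86851275. Reduction = 100·(1 − 0.86851275) = 13.1487%.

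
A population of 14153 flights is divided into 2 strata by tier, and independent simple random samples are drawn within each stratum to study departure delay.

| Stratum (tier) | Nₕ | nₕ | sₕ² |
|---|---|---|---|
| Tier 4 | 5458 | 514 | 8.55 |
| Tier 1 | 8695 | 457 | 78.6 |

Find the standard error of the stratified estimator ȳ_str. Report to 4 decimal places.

Var(ȳ_str) = Σₕ Wₕ²(1 − fₕ)sₕ²/nₕ with Wₕ = Nₕ/N, N = 14153.
Tier 4: Wₕ = 0.38564262; term = 0.38564262²·(1 − 0.09417369)·8.55/514 = 0.0022408768.
Tier 1: Wₕ = 0.61435738; term = 0.61435738²·(1 − 0.05255894)·78.6/457 = 0.061503624.
Sum = 0.063744501.
SE = √(0.063744501) = 0.2525.

0.2525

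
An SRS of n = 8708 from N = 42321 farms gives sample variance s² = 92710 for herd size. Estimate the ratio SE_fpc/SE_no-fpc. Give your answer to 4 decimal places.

f = n/N = 8708/42321 = 0.20576073.
SE_no-fpc = √(s²/n) = 3.2629024; SE_fpc = √((1−f)s²/n) = 2.9079019.
Ratio = √(1−f) = 0.89120102.

0.8912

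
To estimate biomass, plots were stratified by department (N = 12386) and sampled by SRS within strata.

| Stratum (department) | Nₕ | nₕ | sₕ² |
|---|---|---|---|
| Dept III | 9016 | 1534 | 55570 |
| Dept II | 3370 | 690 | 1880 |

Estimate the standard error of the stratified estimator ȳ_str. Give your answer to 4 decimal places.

4.0111

Var(ȳ_str) = Σₕ Wₕ²(1 − fₕ)sₕ²/nₕ with Wₕ = Nₕ/N, N = 12386.
Dept III: Wₕ = 0.72791862; term = 0.72791862²·(1 − 0.17014197)·55570/1534 = 15.928853.
Dept II: Wₕ = 0.27208138; term = 0.27208138²·(1 − 0.20474777)·1880/690 = 0.16040256.
Sum = 16.089256.
SE = √(16.089256) = 4.0111.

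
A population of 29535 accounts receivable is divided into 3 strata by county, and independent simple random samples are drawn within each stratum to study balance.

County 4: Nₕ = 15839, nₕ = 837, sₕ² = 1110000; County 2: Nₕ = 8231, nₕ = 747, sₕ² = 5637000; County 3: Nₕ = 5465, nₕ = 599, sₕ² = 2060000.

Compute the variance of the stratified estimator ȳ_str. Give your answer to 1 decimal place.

999.0

Var(ȳ_str) = Σₕ Wₕ²(1 − fₕ)sₕ²/nₕ with Wₕ = Nₕ/N, N = 29535.
County 4: Wₕ = 0.53627899; term = 0.53627899²·(1 − 0.05284425)·1110000/837 = 361.24387.
County 2: Wₕ = 0.27868630; term = 0.27868630²·(1 − 0.09075446)·5637000/747 = 532.89281.
County 3: Wₕ = 0.18503470; term = 0.18503470²·(1 − 0.10960659)·2060000/599 = 104.84041.
Sum = 998.97709.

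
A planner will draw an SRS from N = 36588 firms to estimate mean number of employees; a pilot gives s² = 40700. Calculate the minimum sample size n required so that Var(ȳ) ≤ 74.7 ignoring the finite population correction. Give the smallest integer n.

Without fpc, n₀ = s²/D = 40700/74.7 = 544.8461.
Rounding up, n = 545.

545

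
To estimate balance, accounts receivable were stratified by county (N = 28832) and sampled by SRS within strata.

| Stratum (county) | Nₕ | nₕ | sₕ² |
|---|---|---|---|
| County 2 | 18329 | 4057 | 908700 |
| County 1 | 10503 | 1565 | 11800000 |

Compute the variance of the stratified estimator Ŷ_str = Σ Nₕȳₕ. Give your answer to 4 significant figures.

7.664 × 10^11

Var(Ŷ_str) = Σₕ Nₕ²(1 − fₕ)sₕ²/nₕ.
County 2: 18329²·(1 − 4057/18329)·908700/4057 = 5.8592109 × 10^10.
County 1: 10503²·(1 − 1565/10503)·11800000/1565 = 7.0781764 × 10^11.
Sum = 7.6640975 × 10^11.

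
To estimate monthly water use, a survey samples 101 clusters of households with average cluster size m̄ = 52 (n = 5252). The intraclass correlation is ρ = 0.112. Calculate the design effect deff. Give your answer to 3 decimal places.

6.712

deff = 1 + (52 − 1)·0.112 = 1 + 5.712 = 6.712.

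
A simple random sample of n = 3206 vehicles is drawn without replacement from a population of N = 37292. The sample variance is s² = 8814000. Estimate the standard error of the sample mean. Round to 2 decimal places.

50.13

Under SRS without replacement, Var(ȳ) = (1 − f)·s²/n with f = n/N = 3206/37292 = 0.08597018.
Var(ȳ) = (1 − 0.08597018)·8814000/3206 = 0.91402982·2749.2202 = 2512.8693.
SE(ȳ) = √(2512.8693) = 50.13.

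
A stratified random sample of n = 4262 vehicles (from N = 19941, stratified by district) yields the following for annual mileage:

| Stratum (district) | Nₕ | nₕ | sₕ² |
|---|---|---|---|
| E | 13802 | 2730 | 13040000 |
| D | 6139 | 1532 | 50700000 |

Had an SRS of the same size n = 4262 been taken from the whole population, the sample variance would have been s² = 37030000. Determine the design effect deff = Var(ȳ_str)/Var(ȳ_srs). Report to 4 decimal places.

Var(ȳ_str) = Σ Wₕ²(1−fₕ)sₕ²/nₕ with Wₕ = Nₕ/19941:
  E: (13802/19941)²·(1−2730/13802)·13040000/2730 = 1835.647
  D: (6139/19941)²·(1−1532/6139)·50700000/1532 = 2353.8087
  → Var(ȳ_str) = 4189.4557.
Var(ȳ_srs) = (1 − 4262/19941)·37030000/4262 = 6831.4311.
deff = 4189.4557 / 6831.4311 = 0.6133.

0.6133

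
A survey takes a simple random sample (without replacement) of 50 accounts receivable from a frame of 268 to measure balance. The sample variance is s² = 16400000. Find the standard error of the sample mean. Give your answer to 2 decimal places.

Under SRS without replacement, Var(ȳ) = (1 − f)·s²/n with f = n/N = 50/268 = 0.18656716.
Var(ȳ) = (1 − 0.18656716)·16400000/50 = 0.81343284·328000 = 266805.97.
SE(ȳ) = √(266805.97) = 516.53.

516.53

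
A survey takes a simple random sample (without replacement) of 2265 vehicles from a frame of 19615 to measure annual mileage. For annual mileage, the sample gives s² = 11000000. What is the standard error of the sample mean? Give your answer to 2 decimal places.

Under SRS without replacement, Var(ȳ) = (1 − f)·s²/n with f = n/N = 2265/19615 = 0.11547285.
Var(ȳ) = (1 − 0.11547285)·11000000/2265 = 0.88452715·4856.5121 = 4295.7168.
SE(ȳ) = √(4295.7168) = 65.54.

65.54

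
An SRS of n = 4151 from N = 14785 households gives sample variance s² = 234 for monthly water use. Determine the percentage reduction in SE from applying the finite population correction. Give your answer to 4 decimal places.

f = n/N = 4151/14785 = 0.28075752.
SE_no-fpc = √(s²/n) = 0.2374278; SE_fpc = √((1−f)s²/n) = 0.20135816.
Ratio = √(1−f) = 0.84808164. Reduction = 100·(1 − 0.84808164) = 15.1918%.

15.1918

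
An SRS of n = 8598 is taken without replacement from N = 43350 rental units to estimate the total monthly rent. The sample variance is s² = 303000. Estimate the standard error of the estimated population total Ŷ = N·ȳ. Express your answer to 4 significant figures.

230400

Var(Ŷ) = N²·Var(ȳ) = N²·(1 − n/N)·s²/n.
f = 8598/43350 = 0.19833910; Var(ȳ) = 0.80166090·303000/8598 = 28.251134.
Var(Ŷ) = 43350² · 28.251134 = 5.3090167 × 10^10.
SE(Ŷ) = √(5.3090167 × 10^10) = 230400.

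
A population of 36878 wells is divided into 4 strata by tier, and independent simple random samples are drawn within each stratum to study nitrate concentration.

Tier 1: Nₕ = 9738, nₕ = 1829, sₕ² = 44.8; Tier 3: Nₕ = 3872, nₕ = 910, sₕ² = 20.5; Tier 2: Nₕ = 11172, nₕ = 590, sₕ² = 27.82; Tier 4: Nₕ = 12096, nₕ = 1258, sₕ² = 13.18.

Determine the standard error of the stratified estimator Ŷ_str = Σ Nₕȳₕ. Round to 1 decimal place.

3015.4

Var(Ŷ_str) = Σₕ Nₕ²(1 − fₕ)sₕ²/nₕ.
Tier 1: 9738²·(1 − 1829/9738)·44.8/1829 = 1.886495 × 10^6.
Tier 3: 3872²·(1 − 910/3872)·20.5/910 = 258364.52.
Tier 2: 11172²·(1 − 590/11172)·27.82/590 = 5.5744728 × 10^6.
Tier 4: 12096²·(1 − 1258/12096)·13.18/1258 = 1.3734906 × 10^6.
Sum = 9.0928229 × 10^6.
SE = √(9.0928229 × 10^6) = 3015.4.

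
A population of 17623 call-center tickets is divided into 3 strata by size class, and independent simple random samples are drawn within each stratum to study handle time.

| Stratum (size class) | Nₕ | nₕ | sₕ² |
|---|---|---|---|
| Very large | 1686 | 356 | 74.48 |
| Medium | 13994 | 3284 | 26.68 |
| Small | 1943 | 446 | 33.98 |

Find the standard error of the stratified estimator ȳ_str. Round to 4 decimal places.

0.0784

Var(ȳ_str) = Σₕ Wₕ²(1 − fₕ)sₕ²/nₕ with Wₕ = Nₕ/N, N = 17623.
Very large: Wₕ = 0.09567043; term = 0.09567043²·(1 − 0.21115065)·74.48/356 = 0.0015105642.
Medium: Wₕ = 0.79407592; term = 0.79407592²·(1 − 0.23467200)·26.68/3284 = 0.0039206162.
Small: Wₕ = 0.11025365; term = 0.11025365²·(1 − 0.22954195)·33.98/446 = 7.135484 × 10^-4.
Sum = 0.0061447288.
SE = √(0.0061447288) = 0.0784.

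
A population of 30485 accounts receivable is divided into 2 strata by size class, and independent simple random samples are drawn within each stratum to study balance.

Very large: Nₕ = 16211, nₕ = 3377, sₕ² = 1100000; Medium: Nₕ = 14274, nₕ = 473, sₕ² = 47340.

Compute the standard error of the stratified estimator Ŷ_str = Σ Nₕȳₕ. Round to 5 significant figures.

Var(Ŷ_str) = Σₕ Nₕ²(1 − fₕ)sₕ²/nₕ.
Very large: 16211²·(1 − 3377/16211)·1100000/3377 = 6.7769373 × 10^10.
Medium: 14274²·(1 − 473/14274)·47340/473 = 1.9716207 × 10^10.
Sum = 8.748558 × 10^10.
SE = √(8.748558 × 10^10) = 295780.

295780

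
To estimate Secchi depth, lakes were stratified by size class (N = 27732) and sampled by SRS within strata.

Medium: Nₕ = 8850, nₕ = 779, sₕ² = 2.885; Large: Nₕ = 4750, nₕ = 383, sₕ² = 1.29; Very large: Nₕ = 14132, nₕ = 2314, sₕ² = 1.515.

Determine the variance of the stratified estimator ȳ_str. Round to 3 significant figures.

5.77 × 10^-4

Var(ȳ_str) = Σₕ Wₕ²(1 − fₕ)sₕ²/nₕ with Wₕ = Nₕ/N, N = 27732.
Medium: Wₕ = 0.31912592; term = 0.31912592²·(1 − 0.08802260)·2.885/779 = 3.4396685 × 10^-4.
Large: Wₕ = 0.17128227; term = 0.17128227²·(1 − 0.08063158)·1.29/383 = 9.0845905 × 10^-5.
Very large: Wₕ = 0.50959181; term = 0.50959181²·(1 − 0.16374186)·1.515/2314 = 1.4217869 × 10^-4.
Sum = 5.7699145 × 10^-4.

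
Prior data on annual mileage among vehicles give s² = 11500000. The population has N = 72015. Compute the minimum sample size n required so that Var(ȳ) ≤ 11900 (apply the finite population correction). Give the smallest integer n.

954

Without fpc, n₀ = s²/D = 11500000/11900 = 966.3866.
With fpc, (1 − n/N)·s²/n ≤ D requires n ≥ n₀/(1 + n₀/N) = 966.3866/(1 + 966.3866/72015) = 953.5901.
Rounding up, n = 954.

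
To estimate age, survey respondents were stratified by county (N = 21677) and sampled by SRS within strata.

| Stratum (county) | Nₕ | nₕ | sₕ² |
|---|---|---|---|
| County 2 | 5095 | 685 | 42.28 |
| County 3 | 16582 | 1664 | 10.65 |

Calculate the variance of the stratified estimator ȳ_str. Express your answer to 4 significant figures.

0.006321

Var(ȳ_str) = Σₕ Wₕ²(1 − fₕ)sₕ²/nₕ with Wₕ = Nₕ/N, N = 21677.
County 2: Wₕ = 0.23504175; term = 0.23504175²·(1 − 0.13444553)·42.28/685 = 0.0029514051.
County 3: Wₕ = 0.76495825; term = 0.76495825²·(1 − 0.10034978)·10.65/1664 = 0.0033693447.
Sum = 0.0063207498.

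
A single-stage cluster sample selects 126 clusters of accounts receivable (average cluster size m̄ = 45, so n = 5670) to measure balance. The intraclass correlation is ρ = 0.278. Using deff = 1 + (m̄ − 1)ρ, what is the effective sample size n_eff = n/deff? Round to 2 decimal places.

deff = 1 + (45 − 1)·0.278 = 1 + 12.232 = 13.232.
n_eff = 5670 / 13.232 = 428.51.

428.51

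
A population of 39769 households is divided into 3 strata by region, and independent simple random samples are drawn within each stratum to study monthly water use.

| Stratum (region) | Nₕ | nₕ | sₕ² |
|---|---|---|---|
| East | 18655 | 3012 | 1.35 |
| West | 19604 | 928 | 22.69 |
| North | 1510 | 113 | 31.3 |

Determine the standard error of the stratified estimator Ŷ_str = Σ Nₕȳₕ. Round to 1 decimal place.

Var(Ŷ_str) = Σₕ Nₕ²(1 − fₕ)sₕ²/nₕ.
East: 18655²·(1 − 3012/18655)·1.35/3012 = 130795.89.
West: 19604²·(1 − 928/19604)·22.69/928 = 8.951897 × 10^6.
North: 1510²·(1 − 113/1510)·31.3/113 = 584304.52.
Sum = 9.6669974 × 10^6.
SE = √(9.6669974 × 10^6) = 3109.2.

3109.2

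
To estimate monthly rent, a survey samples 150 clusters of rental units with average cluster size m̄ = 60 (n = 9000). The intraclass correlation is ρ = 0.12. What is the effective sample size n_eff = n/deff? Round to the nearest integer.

1114

deff = 1 + (60 − 1)·0.12 = 1 + 7.08 = 8.08.
n_eff = 9000 / 8.08 = 1114.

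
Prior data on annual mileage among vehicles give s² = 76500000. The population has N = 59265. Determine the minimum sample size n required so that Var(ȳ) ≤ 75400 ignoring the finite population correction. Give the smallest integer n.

Without fpc, n₀ = s²/D = 76500000/75400 = 1014.5889.
Rounding up, n = 1015.

1015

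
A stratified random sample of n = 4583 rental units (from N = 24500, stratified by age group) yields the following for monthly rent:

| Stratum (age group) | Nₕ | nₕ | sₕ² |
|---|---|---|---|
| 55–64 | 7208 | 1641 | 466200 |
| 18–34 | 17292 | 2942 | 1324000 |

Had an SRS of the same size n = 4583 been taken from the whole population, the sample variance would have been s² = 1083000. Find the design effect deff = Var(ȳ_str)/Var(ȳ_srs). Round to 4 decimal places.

Var(ȳ_str) = Σ Wₕ²(1−fₕ)sₕ²/nₕ with Wₕ = Nₕ/24500:
  55–64: (7208/24500)²·(1−1641/7208)·466200/1641 = 18.991861
  18–34: (17292/24500)²·(1−2942/17292)·1324000/2942 = 186.04169
  → Var(ȳ_str) = 205.03355.
Var(ȳ_srs) = (1 − 4583/24500)·1083000/4583 = 192.10401.
deff = 205.03355 / 192.10401 = 1.0673.

1.0673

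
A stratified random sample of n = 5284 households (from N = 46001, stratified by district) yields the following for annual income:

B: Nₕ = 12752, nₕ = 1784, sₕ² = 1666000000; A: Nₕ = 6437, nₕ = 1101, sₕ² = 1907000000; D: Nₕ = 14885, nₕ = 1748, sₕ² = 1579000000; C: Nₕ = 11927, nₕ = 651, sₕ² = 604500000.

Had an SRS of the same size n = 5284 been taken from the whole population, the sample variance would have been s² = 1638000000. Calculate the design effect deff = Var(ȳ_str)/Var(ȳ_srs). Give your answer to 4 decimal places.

Var(ȳ_str) = Σ Wₕ²(1−fₕ)sₕ²/nₕ with Wₕ = Nₕ/46001:
  B: (12752/46001)²·(1−1784/12752)·1666000000/1784 = 61723.614
  A: (6437/46001)²·(1−1101/6437)·1907000000/1101 = 28114.357
  D: (14885/46001)²·(1−1748/14885)·1579000000/1748 = 83473.994
  C: (11927/46001)²·(1−651/11927)·604500000/651 = 59015.631
  → Var(ȳ_str) = 232327.6.
Var(ȳ_srs) = (1 − 5284/46001)·1638000000/5284 = 274384.51.
deff = 232327.6 / 274384.51 = 0.8467.

0.8467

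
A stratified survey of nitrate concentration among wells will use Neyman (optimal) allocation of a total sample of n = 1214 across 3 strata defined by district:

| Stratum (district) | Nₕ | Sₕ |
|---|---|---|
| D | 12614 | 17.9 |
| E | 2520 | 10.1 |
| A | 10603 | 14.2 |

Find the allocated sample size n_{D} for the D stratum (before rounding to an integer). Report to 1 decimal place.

Neyman allocation: nₕ = n·NₕSₕ / Σⱼ NⱼSⱼ.
Σ NⱼSⱼ = 12614·17.9 + 2520·10.1 + 10603·14.2 = 401805.2.
n_{D} = 1214·12614·17.9 / 401805.2 = 682.2.

682.2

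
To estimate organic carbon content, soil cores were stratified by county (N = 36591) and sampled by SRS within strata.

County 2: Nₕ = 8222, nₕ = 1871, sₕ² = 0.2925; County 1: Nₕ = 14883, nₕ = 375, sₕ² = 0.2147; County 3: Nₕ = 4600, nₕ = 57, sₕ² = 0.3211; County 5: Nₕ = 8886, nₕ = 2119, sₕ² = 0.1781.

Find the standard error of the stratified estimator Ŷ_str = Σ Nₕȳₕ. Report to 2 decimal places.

504.54

Var(Ŷ_str) = Σₕ Nₕ²(1 − fₕ)sₕ²/nₕ.
County 2: 8222²·(1 − 1871/8222)·0.2925/1871 = 8163.4111.
County 1: 14883²·(1 − 375/14883)·0.2147/375 = 123622.87.
County 3: 4600²·(1 − 57/4600)·0.3211/57 = 117724.27.
County 5: 8886²·(1 − 2119/8886)·0.1781/2119 = 5054.0025.
Sum = 254564.55.
SE = √(254564.55) = 504.54.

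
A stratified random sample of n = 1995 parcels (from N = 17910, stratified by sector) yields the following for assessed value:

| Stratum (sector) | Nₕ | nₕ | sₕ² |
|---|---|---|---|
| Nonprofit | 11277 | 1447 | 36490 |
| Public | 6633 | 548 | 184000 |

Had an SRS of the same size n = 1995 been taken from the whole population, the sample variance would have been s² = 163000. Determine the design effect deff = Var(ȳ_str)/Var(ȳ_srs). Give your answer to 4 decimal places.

0.7020

Var(ȳ_str) = Σ Wₕ²(1−fₕ)sₕ²/nₕ with Wₕ = Nₕ/17910:
  Nonprofit: (11277/17910)²·(1−1447/11277)·36490/1447 = 8.7148769
  Public: (6633/17910)²·(1−548/6633)·184000/548 = 42.249023
  → Var(ȳ_str) = 50.9639.
Var(ȳ_srs) = (1 − 1995/17910)·163000/1995 = 72.6032.
deff = 50.9639 / 72.6032 = 0.7020.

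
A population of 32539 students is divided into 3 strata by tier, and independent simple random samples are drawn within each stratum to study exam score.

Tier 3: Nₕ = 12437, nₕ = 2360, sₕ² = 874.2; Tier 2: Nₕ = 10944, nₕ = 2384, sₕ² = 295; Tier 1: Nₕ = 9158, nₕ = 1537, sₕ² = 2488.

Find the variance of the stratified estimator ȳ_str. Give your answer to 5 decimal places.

Var(ȳ_str) = Σₕ Wₕ²(1 − fₕ)sₕ²/nₕ with Wₕ = Nₕ/N, N = 32539.
Tier 3: Wₕ = 0.38221826; term = 0.38221826²·(1 − 0.18975637)·874.2/2360 = 0.043846738.
Tier 2: Wₕ = 0.33633486; term = 0.33633486²·(1 − 0.21783626)·295/2384 = 0.010948565.
Tier 1: Wₕ = 0.28144688; term = 0.28144688²·(1 − 0.16783140)·2488/1537 = 0.106704.
Sum = 0.1614993.

0.16150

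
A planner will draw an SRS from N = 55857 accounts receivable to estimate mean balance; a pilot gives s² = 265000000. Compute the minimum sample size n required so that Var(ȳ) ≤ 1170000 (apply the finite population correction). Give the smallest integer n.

226

Without fpc, n₀ = s²/D = 265000000/1170000 = 226.4957.
With fpc, (1 − n/N)·s²/n ≤ D requires n ≥ n₀/(1 + n₀/N) = 226.4957/(1 + 226.4957/55857) = 225.5810.
Rounding up, n = 226.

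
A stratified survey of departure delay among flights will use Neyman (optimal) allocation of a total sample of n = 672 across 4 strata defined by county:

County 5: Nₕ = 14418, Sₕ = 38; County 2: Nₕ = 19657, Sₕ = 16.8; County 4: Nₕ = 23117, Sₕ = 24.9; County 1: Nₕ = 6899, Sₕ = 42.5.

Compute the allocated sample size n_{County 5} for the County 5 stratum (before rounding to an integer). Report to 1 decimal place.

210.8

Neyman allocation: nₕ = n·NₕSₕ / Σⱼ NⱼSⱼ.
Σ NⱼSⱼ = 14418·38 + 19657·16.8 + 23117·24.9 + 6899·42.5 = 1.7469424 × 10^6.
n_{County 5} = 672·14418·38 / (1.7469424 × 10^6) = 210.8.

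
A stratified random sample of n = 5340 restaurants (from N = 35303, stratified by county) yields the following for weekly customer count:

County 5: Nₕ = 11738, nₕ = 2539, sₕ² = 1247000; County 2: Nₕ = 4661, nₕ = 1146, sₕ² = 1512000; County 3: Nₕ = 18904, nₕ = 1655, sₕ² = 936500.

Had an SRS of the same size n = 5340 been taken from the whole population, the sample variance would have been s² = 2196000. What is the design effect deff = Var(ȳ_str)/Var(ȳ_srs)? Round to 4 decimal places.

Var(ȳ_str) = Σ Wₕ²(1−fₕ)sₕ²/nₕ with Wₕ = Nₕ/35303:
  County 5: (11738/35303)²·(1−2539/11738)·1247000/2539 = 42.551537
  County 2: (4661/35303)²·(1−1146/4661)·1512000/1146 = 17.343965
  County 3: (18904/35303)²·(1−1655/18904)·936500/1655 = 148.04856
  → Var(ȳ_str) = 207.94406.
Var(ȳ_srs) = (1 − 5340/35303)·2196000/5340 = 349.03161.
deff = 207.94406 / 349.03161 = 0.5958.

0.5958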